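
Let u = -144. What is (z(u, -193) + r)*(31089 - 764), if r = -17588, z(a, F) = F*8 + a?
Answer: -584544700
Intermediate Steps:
z(a, F) = a + 8*F (z(a, F) = 8*F + a = a + 8*F)
(z(u, -193) + r)*(31089 - 764) = ((-144 + 8*(-193)) - 17588)*(31089 - 764) = ((-144 - 1544) - 17588)*30325 = (-1688 - 17588)*30325 = -19276*30325 = -584544700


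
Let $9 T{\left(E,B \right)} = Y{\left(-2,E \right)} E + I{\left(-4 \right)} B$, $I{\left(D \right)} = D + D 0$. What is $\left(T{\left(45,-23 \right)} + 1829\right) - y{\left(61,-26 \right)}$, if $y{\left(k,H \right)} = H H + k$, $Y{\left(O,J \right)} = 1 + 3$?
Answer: $\frac{10100}{9} \approx 1122.2$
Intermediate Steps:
$Y{\left(O,J \right)} = 4$
$I{\left(D \right)} = D$ ($I{\left(D \right)} = D + 0 = D$)
$T{\left(E,B \right)} = - \frac{4 B}{9} + \frac{4 E}{9}$ ($T{\left(E,B \right)} = \frac{4 E - 4 B}{9} = \frac{- 4 B + 4 E}{9} = - \frac{4 B}{9} + \frac{4 E}{9}$)
$y{\left(k,H \right)} = k + H^{2}$ ($y{\left(k,H \right)} = H^{2} + k = k + H^{2}$)
$\left(T{\left(45,-23 \right)} + 1829\right) - y{\left(61,-26 \right)} = \left(\left(\left(- \frac{4}{9}\right) \left(-23\right) + \frac{4}{9} \cdot 45\right) + 1829\right) - \left(61 + \left(-26\right)^{2}\right) = \left(\left(\frac{92}{9} + 20\right) + 1829\right) - \left(61 + 676\right) = \left(\frac{272}{9} + 1829\right) - 737 = \frac{16733}{9} - 737 = \frac{10100}{9}$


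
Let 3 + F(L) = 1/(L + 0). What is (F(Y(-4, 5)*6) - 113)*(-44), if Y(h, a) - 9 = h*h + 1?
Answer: 199045/39 ≈ 5103.7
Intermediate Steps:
Y(h, a) = 10 + h² (Y(h, a) = 9 + (h*h + 1) = 9 + (h² + 1) = 9 + (1 + h²) = 10 + h²)
F(L) = -3 + 1/L (F(L) = -3 + 1/(L + 0) = -3 + 1/L)
(F(Y(-4, 5)*6) - 113)*(-44) = ((-3 + 1/((10 + (-4)²)*6)) - 113)*(-44) = ((-3 + 1/((10 + 16)*6)) - 113)*(-44) = ((-3 + 1/(26*6)) - 113)*(-44) = ((-3 + 1/156) - 113)*(-44) = (-467/156 - 113)*(-44) = -18095/156*(-44) = 199045/39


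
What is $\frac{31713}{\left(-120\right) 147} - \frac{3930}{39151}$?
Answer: $- \frac{8917829}{4698120} \approx -1.8982$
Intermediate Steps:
$\frac{31713}{\left(-120\right) 147} - \frac{3930}{39151} = \frac{31713}{-17640} - \frac{3930}{39151} = 31713 \left(- \frac{1}{17640}\right) - \frac{3930}{39151} = - \frac{10571}{5880} - \frac{3930}{39151} = - \frac{8917829}{4698120}$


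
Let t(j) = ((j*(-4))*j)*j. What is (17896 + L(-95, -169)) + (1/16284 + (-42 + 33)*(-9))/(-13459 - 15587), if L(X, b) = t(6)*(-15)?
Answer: 14594425815779/472985064 ≈ 30856.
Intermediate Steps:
t(j) = -4*j**3 (t(j) = ((-4*j)*j)*j = (-4*j**2)*j = -4*j**3)
L(X, b) = 12960 (L(X, b) = -4*6**3*(-15) = -4*216*(-15) = -864*(-15) = 12960)
(17896 + L(-95, -169)) + (1/16284 + (-42 + 33)*(-9))/(-13459 - 15587) = (17896 + 12960) + (1/16284 + (-42 + 33)*(-9))/(-13459 - 15587) = 30856 + (1/16284 - 9*(-9))/(-29046) = 30856 + (1/16284 + 81)*(-1/29046) = 30856 + (1319005/16284)*(-1/29046) = 30856 - 1319005/472985064 = 14594425815779/472985064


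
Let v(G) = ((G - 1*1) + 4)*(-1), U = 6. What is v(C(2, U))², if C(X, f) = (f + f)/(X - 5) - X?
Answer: 9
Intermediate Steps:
C(X, f) = -X + 2*f/(-5 + X) (C(X, f) = (2*f)/(-5 + X) - X = 2*f/(-5 + X) - X = -X + 2*f/(-5 + X))
v(G) = -3 - G (v(G) = ((G - 1) + 4)*(-1) = ((-1 + G) + 4)*(-1) = (3 + G)*(-1) = -3 - G)
v(C(2, U))² = (-3 - (-1*2² + 2*6 + 5*2)/(-5 + 2))² = (-3 - (-1*4 + 12 + 10)/(-3))² = (-3 - (-1)*(-4 + 12 + 10)/3)² = (-3 - (-1)*18/3)² = (-3 - 1*(-6))² = (-3 + 6)² = 3² = 9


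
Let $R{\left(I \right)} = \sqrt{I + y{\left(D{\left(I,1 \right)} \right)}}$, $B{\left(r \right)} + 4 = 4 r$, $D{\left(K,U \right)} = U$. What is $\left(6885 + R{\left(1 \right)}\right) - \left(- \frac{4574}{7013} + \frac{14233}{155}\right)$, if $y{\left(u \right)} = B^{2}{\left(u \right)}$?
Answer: $\frac{7386078231}{1087015} \approx 6794.8$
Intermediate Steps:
$B{\left(r \right)} = -4 + 4 r$
$y{\left(u \right)} = \left(-4 + 4 u\right)^{2}$
$R{\left(I \right)} = \sqrt{I}$ ($R{\left(I \right)} = \sqrt{I + 16 \left(-1 + 1\right)^{2}} = \sqrt{I + 16 \cdot 0^{2}} = \sqrt{I + 16 \cdot 0} = \sqrt{I + 0} = \sqrt{I}$)
$\left(6885 + R{\left(1 \right)}\right) - \left(- \frac{4574}{7013} + \frac{14233}{155}\right) = \left(6885 + \sqrt{1}\right) - \left(- \frac{4574}{7013} + \frac{14233}{155}\right) = \left(6885 + 1\right) - \left(- \frac{4574}{7013} + \frac{14233}{155}\right) = 6886 + \left(\frac{4574}{7013} - \frac{14233}{155}\right) = 6886 - \frac{99107059}{1087015} = \frac{7386078231}{1087015}$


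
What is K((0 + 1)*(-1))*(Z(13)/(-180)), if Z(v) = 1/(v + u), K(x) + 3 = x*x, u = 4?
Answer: 1/1530 ≈ 0.00065359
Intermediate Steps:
K(x) = -3 + x² (K(x) = -3 + x*x = -3 + x²)
Z(v) = 1/(4 + v) (Z(v) = 1/(v + 4) = 1/(4 + v))
K((0 + 1)*(-1))*(Z(13)/(-180)) = (-3 + ((0 + 1)*(-1))²)*(1/((4 + 13)*(-180))) = (-3 + (1*(-1))²)*(-1/180/17) = (-3 + (-1)²)*((1/17)*(-1/180)) = (-3 + 1)*(-1/3060) = -2*(-1/3060) = 1/1530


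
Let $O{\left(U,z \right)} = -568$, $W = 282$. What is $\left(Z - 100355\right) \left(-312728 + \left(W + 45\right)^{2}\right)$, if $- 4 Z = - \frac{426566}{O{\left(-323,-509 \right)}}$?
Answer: $\frac{23505654448837}{1136} \approx 2.0692 \cdot 10^{10}$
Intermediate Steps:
$Z = - \frac{213283}{1136}$ ($Z = - \frac{\left(-426566\right) \frac{1}{-568}}{4} = - \frac{\left(-426566\right) \left(- \frac{1}{568}\right)}{4} = \left(- \frac{1}{4}\right) \frac{213283}{284} = - \frac{213283}{1136} \approx -187.75$)
$\left(Z - 100355\right) \left(-312728 + \left(W + 45\right)^{2}\right) = \left(- \frac{213283}{1136} - 100355\right) \left(-312728 + \left(282 + 45\right)^{2}\right) = - \frac{114216563 \left(-312728 + 327^{2}\right)}{1136} = - \frac{114216563 \left(-312728 + 106929\right)}{1136} = \left(- \frac{114216563}{1136}\right) \left(-205799\right) = \frac{23505654448837}{1136}$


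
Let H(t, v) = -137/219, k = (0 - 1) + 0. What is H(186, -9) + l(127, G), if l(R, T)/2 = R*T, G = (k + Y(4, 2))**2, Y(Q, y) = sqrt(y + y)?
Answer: 55489/219 ≈ 253.37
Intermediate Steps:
k = -1 (k = -1 + 0 = -1)
Y(Q, y) = sqrt(2)*sqrt(y) (Y(Q, y) = sqrt(2*y) = sqrt(2)*sqrt(y))
G = 1 (G = (-1 + sqrt(2)*sqrt(2))**2 = (-1 + 2)**2 = 1**2 = 1)
H(t, v) = -137/219 (H(t, v) = -137*1/219 = -137/219)
l(R, T) = 2*R*T (l(R, T) = 2*(R*T) = 2*R*T)
H(186, -9) + l(127, G) = -137/219 + 2*127*1 = -137/219 + 254 = 55489/219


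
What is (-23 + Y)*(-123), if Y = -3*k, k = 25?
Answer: 12054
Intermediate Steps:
Y = -75 (Y = -3*25 = -75)
(-23 + Y)*(-123) = (-23 - 75)*(-123) = -98*(-123) = 12054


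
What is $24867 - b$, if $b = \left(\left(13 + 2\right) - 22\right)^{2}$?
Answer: $24818$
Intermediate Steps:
$b = 49$ ($b = \left(15 - 22\right)^{2} = \left(-7\right)^{2} = 49$)
$24867 - b = 24867 - 49 = 24818$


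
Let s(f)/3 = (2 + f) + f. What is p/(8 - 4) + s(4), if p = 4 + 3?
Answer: 127/4 ≈ 31.750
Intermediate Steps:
s(f) = 6 + 6*f (s(f) = 3*((2 + f) + f) = 3*(2 + 2*f) = 6 + 6*f)
p = 7
p/(8 - 4) + s(4) = 7/(8 - 4) + (6 + 6*4) = 7/4 + (6 + 24) = (¼)*7 + 30 = 7/4 + 30 = 127/4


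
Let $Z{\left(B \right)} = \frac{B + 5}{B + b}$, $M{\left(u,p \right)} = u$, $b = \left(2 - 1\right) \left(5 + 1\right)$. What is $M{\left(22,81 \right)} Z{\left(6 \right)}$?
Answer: $\frac{121}{6} \approx 20.167$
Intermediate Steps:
$b = 6$ ($b = 1 \cdot 6 = 6$)
$Z{\left(B \right)} = \frac{5 + B}{6 + B}$ ($Z{\left(B \right)} = \frac{B + 5}{B + 6} = \frac{5 + B}{6 + B}$)
$M{\left(22,81 \right)} Z{\left(6 \right)} = 22 \frac{5 + 6}{6 + 6} = 22 \cdot \frac{1}{12} \cdot 11 = 22 \cdot \frac{11}{12} = \frac{121}{6}$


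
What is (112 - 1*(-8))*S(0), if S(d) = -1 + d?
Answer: -120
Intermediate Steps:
(112 - 1*(-8))*S(0) = (112 - 1*(-8))*(-1 + 0) = (112 + 8)*(-1) = 120*(-1) = -120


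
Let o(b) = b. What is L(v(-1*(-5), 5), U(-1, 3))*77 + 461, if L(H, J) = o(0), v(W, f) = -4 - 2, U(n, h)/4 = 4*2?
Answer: 461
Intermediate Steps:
U(n, h) = 32 (U(n, h) = 4*(4*2) = 4*8 = 32)
v(W, f) = -6
L(H, J) = 0
L(v(-1*(-5), 5), U(-1, 3))*77 + 461 = 0*77 + 461 = 0 + 461 = 461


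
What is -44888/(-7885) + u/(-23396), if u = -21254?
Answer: 608893719/92238730 ≈ 6.6013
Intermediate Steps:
-44888/(-7885) + u/(-23396) = -44888/(-7885) - 21254/(-23396) = -44888*(-1/7885) - 21254*(-1/23396) = 44888/7885 + 10627/11698 = 608893719/92238730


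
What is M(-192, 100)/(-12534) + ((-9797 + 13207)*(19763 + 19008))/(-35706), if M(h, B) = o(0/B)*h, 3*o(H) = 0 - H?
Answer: -6009505/1623 ≈ -3702.7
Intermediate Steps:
o(H) = -H/3 (o(H) = (0 - H)/3 = (-H)/3 = -H/3)
M(h, B) = 0 (M(h, B) = (-0/B)*h = (-1/3*0)*h = 0*h = 0)
M(-192, 100)/(-12534) + ((-9797 + 13207)*(19763 + 19008))/(-35706) = 0/(-12534) + ((-9797 + 13207)*(19763 + 19008))/(-35706) = 0*(-1/12534) + (3410*38771)*(-1/35706) = 0 + 132209110*(-1/35706) = 0 - 6009505/1623 = -6009505/1623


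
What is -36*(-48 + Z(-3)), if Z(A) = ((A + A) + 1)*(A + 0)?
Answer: 1188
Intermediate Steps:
Z(A) = A*(1 + 2*A) (Z(A) = (2*A + 1)*A = (1 + 2*A)*A = A*(1 + 2*A))
-36*(-48 + Z(-3)) = -36*(-48 - 3*(1 + 2*(-3))) = -36*(-48 - 3*(1 - 6)) = -36*(-48 - 3*(-5)) = -36*(-48 + 15) = -36*(-33) = 1188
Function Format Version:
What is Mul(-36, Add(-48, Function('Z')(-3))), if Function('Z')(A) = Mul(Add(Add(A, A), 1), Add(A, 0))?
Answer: 1188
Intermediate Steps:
Function('Z')(A) = Mul(A, Add(1, Mul(2, A))) (Function('Z')(A) = Mul(Add(Mul(2, A), 1), A) = Mul(Add(1, Mul(2, A)), A) = Mul(A, Add(1, Mul(2, A))))
Mul(-36, Add(-48, Function('Z')(-3))) = Mul(-36, Add(-48, Mul(-3, Add(1, Mul(2, -3))))) = Mul(-36, Add(-48, Mul(-3, Add(1, -6)))) = Mul(-36, Add(-48, Mul(-3, -5))) = Mul(-36, Add(-48, 15)) = Mul(-36, -33) = 1188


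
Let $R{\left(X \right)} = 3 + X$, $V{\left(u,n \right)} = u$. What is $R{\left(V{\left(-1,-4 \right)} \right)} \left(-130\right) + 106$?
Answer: $-154$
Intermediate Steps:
$R{\left(V{\left(-1,-4 \right)} \right)} \left(-130\right) + 106 = \left(3 - 1\right) \left(-130\right) + 106 = 2 \left(-130\right) + 106 = -260 + 106 = -154$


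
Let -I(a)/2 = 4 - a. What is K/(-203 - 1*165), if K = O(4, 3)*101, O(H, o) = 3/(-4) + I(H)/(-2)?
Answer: 303/1472 ≈ 0.20584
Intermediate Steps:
I(a) = -8 + 2*a (I(a) = -2*(4 - a) = -8 + 2*a)
O(H, o) = 13/4 - H (O(H, o) = 3/(-4) + (-8 + 2*H)/(-2) = 3*(-1/4) + (-8 + 2*H)*(-1/2) = -3/4 + (4 - H) = 13/4 - H)
K = -303/4 (K = (13/4 - 1*4)*101 = (13/4 - 4)*101 = -3/4*101 = -303/4 ≈ -75.750)
K/(-203 - 1*165) = -303/(4*(-203 - 1*165)) = -303/(4*(-203 - 165)) = -303/4/(-368) = -303/4*(-1/368) = 303/1472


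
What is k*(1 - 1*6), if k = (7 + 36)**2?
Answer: -9245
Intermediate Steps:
k = 1849 (k = 43**2 = 1849)
k*(1 - 1*6) = 1849*(1 - 1*6) = 1849*(1 - 6) = 1849*(-5) = -9245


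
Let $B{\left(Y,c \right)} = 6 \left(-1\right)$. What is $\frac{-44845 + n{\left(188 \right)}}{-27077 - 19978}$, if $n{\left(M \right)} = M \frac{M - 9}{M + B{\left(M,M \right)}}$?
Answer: $\frac{4064069}{4282005} \approx 0.9491$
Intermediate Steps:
$B{\left(Y,c \right)} = -6$
$n{\left(M \right)} = \frac{M \left(-9 + M\right)}{-6 + M}$ ($n{\left(M \right)} = M \frac{M - 9}{M - 6} = M \frac{-9 + M}{-6 + M} = \frac{M \left(-9 + M\right)}{-6 + M}$)
$\frac{-44845 + n{\left(188 \right)}}{-27077 - 19978} = \frac{-44845 + \frac{188 \left(-9 + 188\right)}{-6 + 188}}{-27077 - 19978} = \frac{-44845 + 188 \cdot \frac{1}{182} \cdot 179}{-27077 - 19978} = \frac{-44845 + \frac{16826}{91}}{-47055} = \left(- \frac{4064069}{91}\right) \left(- \frac{1}{47055}\right) = \frac{4064069}{4282005}$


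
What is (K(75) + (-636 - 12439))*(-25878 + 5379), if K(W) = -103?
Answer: 270135822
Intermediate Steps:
(K(75) + (-636 - 12439))*(-25878 + 5379) = (-103 + (-636 - 12439))*(-25878 + 5379) = (-103 - 13075)*(-20499) = -13178*(-20499) = 270135822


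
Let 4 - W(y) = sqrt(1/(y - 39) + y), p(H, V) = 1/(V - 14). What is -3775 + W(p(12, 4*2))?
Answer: -3771 - I*sqrt(382110)/1410 ≈ -3771.0 - 0.4384*I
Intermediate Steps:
p(H, V) = 1/(-14 + V)
W(y) = 4 - sqrt(y + 1/(-39 + y)) (W(y) = 4 - sqrt(1/(y - 39) + y) = 4 - sqrt(1/(-39 + y) + y) = 4 - sqrt(y + 1/(-39 + y)))
-3775 + W(p(12, 4*2)) = -3775 + (4 - sqrt((1 + (-39 + 1/(-14 + 4*2))/(-14 + 4*2))/(-39 + 1/(-14 + 4*2)))) = -3775 + (4 - sqrt((1 + (-39 + 1/(-14 + 8))/(-14 + 8))/(-39 + 1/(-14 + 8)))) = -3775 + (4 - sqrt((1 + (-39 + 1/(-6))/(-6))/(-39 + 1/(-6)))) = -3775 + (4 - sqrt((1 - (-39 - 1/6)/6)/(-39 - 1/6))) = -3775 + (4 - sqrt((1 - 1/6*(-235/6))/(-235/6))) = -3775 + (4 - sqrt(-6*(1 + 235/36)/235)) = -3775 + (4 - sqrt(-6/235*271/36)) = -3775 + (4 - sqrt(-271/1410)) = -3775 + (4 - I*sqrt(382110)/1410) = -3771 - I*sqrt(382110)/1410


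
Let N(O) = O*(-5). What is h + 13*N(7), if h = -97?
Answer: -552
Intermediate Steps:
N(O) = -5*O
h + 13*N(7) = -97 + 13*(-5*7) = -97 + 13*(-35) = -97 - 455 = -552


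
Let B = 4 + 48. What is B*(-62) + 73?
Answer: -3151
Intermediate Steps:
B = 52
B*(-62) + 73 = 52*(-62) + 73 = -3224 + 73 = -3151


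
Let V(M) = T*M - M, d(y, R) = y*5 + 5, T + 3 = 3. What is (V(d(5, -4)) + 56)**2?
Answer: 676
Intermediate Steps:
T = 0 (T = -3 + 3 = 0)
d(y, R) = 5 + 5*y (d(y, R) = 5*y + 5 = 5 + 5*y)
V(M) = -M (V(M) = 0*M - M = 0 - M = -M)
(V(d(5, -4)) + 56)**2 = (-(5 + 5*5) + 56)**2 = (-(5 + 25) + 56)**2 = (-1*30 + 56)**2 = (-30 + 56)**2 = 26**2 = 676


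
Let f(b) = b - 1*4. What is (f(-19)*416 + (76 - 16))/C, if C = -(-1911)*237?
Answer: -9508/452907 ≈ -0.020993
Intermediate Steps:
f(b) = -4 + b (f(b) = b - 4 = -4 + b)
C = 452907 (C = -91*(-4977) = 452907)
(f(-19)*416 + (76 - 16))/C = ((-4 - 19)*416 + (76 - 16))/452907 = (-23*416 + 60)*(1/452907) = (-9568 + 60)*(1/452907) = -9508*1/452907 = -9508/452907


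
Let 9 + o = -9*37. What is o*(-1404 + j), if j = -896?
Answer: 786600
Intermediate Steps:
o = -342 (o = -9 - 9*37 = -9 - 333 = -342)
o*(-1404 + j) = -342*(-1404 - 896) = -342*(-2300) = 786600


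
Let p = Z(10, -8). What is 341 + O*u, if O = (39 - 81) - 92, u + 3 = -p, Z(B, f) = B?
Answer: 2083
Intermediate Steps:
p = 10
u = -13 (u = -3 - 1*10 = -3 - 10 = -13)
O = -134 (O = -42 - 92 = -134)
341 + O*u = 341 - 134*(-13) = 341 + 1742 = 2083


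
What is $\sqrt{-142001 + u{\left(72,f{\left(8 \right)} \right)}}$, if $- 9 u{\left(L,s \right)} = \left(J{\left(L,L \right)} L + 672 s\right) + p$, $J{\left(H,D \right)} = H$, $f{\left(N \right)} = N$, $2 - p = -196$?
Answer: $\frac{i \sqrt{1288767}}{3} \approx 378.41 i$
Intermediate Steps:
$p = 198$ ($p = 2 - -196 = 2 + 196 = 198$)
$u{\left(L,s \right)} = -22 - \frac{224 s}{3} - \frac{L^{2}}{9}$ ($u{\left(L,s \right)} = - \frac{\left(L L + 672 s\right) + 198}{9} = - \frac{\left(L^{2} + 672 s\right) + 198}{9} = - \frac{198 + L^{2} + 672 s}{9} = -22 - \frac{224 s}{3} - \frac{L^{2}}{9}$)
$\sqrt{-142001 + u{\left(72,f{\left(8 \right)} \right)}} = \sqrt{-142001 - \left(\frac{1858}{3} + 576\right)} = \sqrt{-142001 - \frac{3586}{3}} = \sqrt{- \frac{429589}{3}} = \frac{i \sqrt{1288767}}{3}$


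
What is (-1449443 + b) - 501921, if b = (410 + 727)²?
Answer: -658595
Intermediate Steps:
b = 1292769 (b = 1137² = 1292769)
(-1449443 + b) - 501921 = (-1449443 + 1292769) - 501921 = -156674 - 501921 = -658595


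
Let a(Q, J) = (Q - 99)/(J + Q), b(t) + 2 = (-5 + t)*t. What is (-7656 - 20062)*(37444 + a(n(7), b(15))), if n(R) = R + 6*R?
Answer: -204459554124/197 ≈ -1.0379e+9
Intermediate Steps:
n(R) = 7*R
b(t) = -2 + t*(-5 + t) (b(t) = -2 + (-5 + t)*t = -2 + t*(-5 + t))
a(Q, J) = (-99 + Q)/(J + Q)
(-7656 - 20062)*(37444 + a(n(7), b(15))) = (-7656 - 20062)*(37444 + (-99 + 7*7)/((-2 + 15² - 5*15) + 7*7)) = -27718*(37444 + (-99 + 49)/((-2 + 225 - 75) + 49)) = -27718*(37444 - 50/(148 + 49)) = -27718*(37444 - 50/197) = -27718*7376418/197 = -204459554124/197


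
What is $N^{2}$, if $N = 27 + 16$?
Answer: $1849$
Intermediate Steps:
$N = 43$
$N^{2} = 43^{2} = 1849$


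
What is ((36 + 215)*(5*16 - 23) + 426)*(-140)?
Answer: -2062620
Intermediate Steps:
((36 + 215)*(5*16 - 23) + 426)*(-140) = (251*(80 - 23) + 426)*(-140) = (251*57 + 426)*(-140) = (14307 + 426)*(-140) = 14733*(-140) = -2062620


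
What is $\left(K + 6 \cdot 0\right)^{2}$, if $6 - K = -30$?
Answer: $1296$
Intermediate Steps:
$K = 36$ ($K = 6 - -30 = 6 + 30 = 36$)
$\left(K + 6 \cdot 0\right)^{2} = \left(36 + 6 \cdot 0\right)^{2} = \left(36 + 0\right)^{2} = 36^{2} = 1296$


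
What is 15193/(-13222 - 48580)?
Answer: -15193/61802 ≈ -0.24583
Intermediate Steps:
15193/(-13222 - 48580) = 15193/(-61802) = 15193*(-1/61802) = -15193/61802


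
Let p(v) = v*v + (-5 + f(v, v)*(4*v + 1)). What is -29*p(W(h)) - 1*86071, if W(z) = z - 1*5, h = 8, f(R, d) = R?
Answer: -87318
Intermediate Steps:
W(z) = -5 + z (W(z) = z - 5 = -5 + z)
p(v) = -5 + v² + v*(1 + 4*v) (p(v) = v*v + (-5 + v*(4*v + 1)) = v² + (-5 + v*(1 + 4*v)) = -5 + v² + v*(1 + 4*v))
-29*p(W(h)) - 1*86071 = -29*(-5 + (-5 + 8) + 5*(-5 + 8)²) - 1*86071 = -29*(-5 + 3 + 5*3²) - 86071 = -29*(-5 + 3 + 5*9) - 86071 = -29*(-5 + 3 + 45) - 86071 = -29*43 - 86071 = -1247 - 86071 = -87318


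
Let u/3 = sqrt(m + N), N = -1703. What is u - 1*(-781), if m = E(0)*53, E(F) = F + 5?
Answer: 781 + 3*I*sqrt(1438) ≈ 781.0 + 113.76*I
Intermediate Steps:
E(F) = 5 + F
m = 265 (m = (5 + 0)*53 = 5*53 = 265)
u = 3*I*sqrt(1438) (u = 3*sqrt(265 - 1703) = 3*sqrt(-1438) = 3*(I*sqrt(1438)) = 3*I*sqrt(1438) ≈ 113.76*I)
u - 1*(-781) = 3*I*sqrt(1438) - 1*(-781) = 3*I*sqrt(1438) + 781 = 781 + 3*I*sqrt(1438)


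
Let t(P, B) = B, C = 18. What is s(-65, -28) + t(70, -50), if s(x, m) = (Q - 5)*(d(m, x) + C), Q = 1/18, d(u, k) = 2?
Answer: -1340/9 ≈ -148.89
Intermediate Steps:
Q = 1/18 ≈ 0.055556
s(x, m) = -890/9 (s(x, m) = (1/18 - 5)*(2 + 18) = -89/18*20 = -890/9)
s(-65, -28) + t(70, -50) = -890/9 - 50 = -1340/9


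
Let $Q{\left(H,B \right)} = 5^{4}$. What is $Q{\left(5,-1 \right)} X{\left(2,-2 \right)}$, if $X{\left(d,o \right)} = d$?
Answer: $1250$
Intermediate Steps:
$Q{\left(H,B \right)} = 625$
$Q{\left(5,-1 \right)} X{\left(2,-2 \right)} = 625 \cdot 2 = 1250$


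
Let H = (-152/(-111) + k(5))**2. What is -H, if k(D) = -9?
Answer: -717409/12321 ≈ -58.227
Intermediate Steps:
H = 717409/12321 (H = (-152/(-111) - 9)**2 = (-152*(-1/111) - 9)**2 = (152/111 - 9)**2 = (-847/111)**2 = 717409/12321 ≈ 58.227)
-H = -1*717409/12321 = -717409/12321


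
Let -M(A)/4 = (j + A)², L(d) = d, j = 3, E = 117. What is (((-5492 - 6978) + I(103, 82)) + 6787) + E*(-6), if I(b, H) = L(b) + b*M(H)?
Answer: -2982982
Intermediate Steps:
M(A) = -4*(3 + A)²
I(b, H) = b - 4*b*(3 + H)² (I(b, H) = b + b*(-4*(3 + H)²) = b - 4*b*(3 + H)²)
(((-5492 - 6978) + I(103, 82)) + 6787) + E*(-6) = (((-5492 - 6978) + 103*(1 - 4*(3 + 82)²)) + 6787) + 117*(-6) = ((-12470 + 103*(1 - 4*85²)) + 6787) - 702 = ((-12470 + 103*(1 - 4*7225)) + 6787) - 702 = ((-12470 + 103*(1 - 28900)) + 6787) - 702 = ((-12470 + 103*(-28899)) + 6787) - 702 = ((-12470 - 2976597) + 6787) - 702 = (-2989067 + 6787) - 702 = -2982280 - 702 = -2982982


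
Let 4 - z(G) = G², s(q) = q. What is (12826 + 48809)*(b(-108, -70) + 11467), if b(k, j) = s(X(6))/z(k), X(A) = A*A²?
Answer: 412045396077/583 ≈ 7.0677e+8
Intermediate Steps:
X(A) = A³
z(G) = 4 - G²
b(k, j) = 216/(4 - k²) (b(k, j) = 6³/(4 - k²) = 216/(4 - k²))
(12826 + 48809)*(b(-108, -70) + 11467) = (12826 + 48809)*(-216/(-4 + (-108)²) + 11467) = 61635*(-216/(-4 + 11664) + 11467) = 61635*(-216/11660 + 11467) = 61635*(-216*1/11660 + 11467) = 61635*(-54/2915 + 11467) = 61635*(33426251/2915) = 412045396077/583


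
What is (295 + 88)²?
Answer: 146689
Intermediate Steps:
(295 + 88)² = 383² = 146689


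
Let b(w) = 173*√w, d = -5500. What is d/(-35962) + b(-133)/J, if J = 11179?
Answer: 2750/17981 + 173*I*√133/11179 ≈ 0.15294 + 0.17847*I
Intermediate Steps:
d/(-35962) + b(-133)/J = -5500/(-35962) + (173*√(-133))/11179 = -5500*(-1/35962) + (173*(I*√133))*(1/11179) = 2750/17981 + (173*I*√133)*(1/11179) = 2750/17981 + 173*I*√133/11179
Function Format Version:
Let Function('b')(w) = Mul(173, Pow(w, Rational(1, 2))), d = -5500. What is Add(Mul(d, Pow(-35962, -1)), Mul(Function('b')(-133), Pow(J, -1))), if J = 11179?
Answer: Add(Rational(2750, 17981), Mul(Rational(173, 11179), I, Pow(133, Rational(1, 2)))) ≈ Add(0.15294, Mul(0.17847, I))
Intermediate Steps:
Add(Mul(d, Pow(-35962, -1)), Mul(Function('b')(-133), Pow(J, -1))) = Add(Mul(-5500, Pow(-35962, -1)), Mul(Mul(173, Pow(-133, Rational(1, 2))), Pow(11179, -1))) = Add(Mul(-5500, Rational(-1, 35962)), Mul(Mul(173, Mul(I, Pow(133, Rational(1, 2)))), Rational(1, 11179))) = Add(Rational(2750, 17981), Mul(Mul(173, I, Pow(133, Rational(1, 2))), Rational(1, 11179))) = Add(Rational(2750, 17981), Mul(Rational(173, 11179), I, Pow(133, Rational(1, 2))))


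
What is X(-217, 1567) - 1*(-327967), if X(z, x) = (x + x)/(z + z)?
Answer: 71167272/217 ≈ 3.2796e+5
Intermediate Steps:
X(z, x) = x/z (X(z, x) = (2*x)/((2*z)) = (2*x)*(1/(2*z)) = x/z)
X(-217, 1567) - 1*(-327967) = 1567/(-217) - 1*(-327967) = 1567*(-1/217) + 327967 = -1567/217 + 327967 = 71167272/217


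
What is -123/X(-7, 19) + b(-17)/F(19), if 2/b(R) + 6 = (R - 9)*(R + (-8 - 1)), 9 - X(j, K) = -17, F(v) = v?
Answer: -782869/165490 ≈ -4.7306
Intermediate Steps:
X(j, K) = 26 (X(j, K) = 9 - 1*(-17) = 9 + 17 = 26)
b(R) = 2/(-6 + (-9 + R)**2) (b(R) = 2/(-6 + (R - 9)*(R + (-8 - 1))) = 2/(-6 + (-9 + R)*(R - 9)) = 2/(-6 + (-9 + R)*(-9 + R)) = 2/(-6 + (-9 + R)**2))
-123/X(-7, 19) + b(-17)/F(19) = -123/26 + (2/(-6 + (-9 - 17)**2))/19 = -123*1/26 + (2/(-6 + (-26)**2))*(1/19) = -123/26 + (2/(-6 + 676))*(1/19) = -123/26 + (2/670)*(1/19) = -123/26 + (2*(1/670))*(1/19) = -123/26 + (1/335)*(1/19) = -123/26 + 1/6365 = -782869/165490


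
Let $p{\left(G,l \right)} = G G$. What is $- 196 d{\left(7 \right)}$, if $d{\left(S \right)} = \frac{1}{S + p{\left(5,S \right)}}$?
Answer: $- \frac{49}{8} \approx -6.125$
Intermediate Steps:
$p{\left(G,l \right)} = G^{2}$
$d{\left(S \right)} = \frac{1}{25 + S}$ ($d{\left(S \right)} = \frac{1}{S + 5^{2}} = \frac{1}{S + 25} = \frac{1}{25 + S}$)
$- 196 d{\left(7 \right)} = - \frac{196}{25 + 7} = - \frac{196}{32} = \left(-196\right) \frac{1}{32} = - \frac{49}{8}$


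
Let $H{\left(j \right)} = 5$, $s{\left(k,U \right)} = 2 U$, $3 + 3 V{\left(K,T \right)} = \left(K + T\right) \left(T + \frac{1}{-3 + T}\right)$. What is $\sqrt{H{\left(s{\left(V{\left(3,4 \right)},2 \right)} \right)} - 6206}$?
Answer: $3 i \sqrt{689} \approx 78.746 i$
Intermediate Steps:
$V{\left(K,T \right)} = -1 + \frac{\left(K + T\right) \left(T + \frac{1}{-3 + T}\right)}{3}$
$\sqrt{H{\left(s{\left(V{\left(3,4 \right)},2 \right)} \right)} - 6206} = \sqrt{5 - 6206} = \sqrt{-6201} = 3 i \sqrt{689}$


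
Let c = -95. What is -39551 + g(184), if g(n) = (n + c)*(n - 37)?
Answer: -26468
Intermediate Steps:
g(n) = (-95 + n)*(-37 + n) (g(n) = (n - 95)*(n - 37) = (-95 + n)*(-37 + n))
-39551 + g(184) = -39551 + (3515 + 184² - 132*184) = -39551 + (3515 + 33856 - 24288) = -39551 + 13083 = -26468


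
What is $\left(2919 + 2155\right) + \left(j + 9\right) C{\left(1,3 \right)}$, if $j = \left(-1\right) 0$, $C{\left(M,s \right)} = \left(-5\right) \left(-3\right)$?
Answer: $5209$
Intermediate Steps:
$C{\left(M,s \right)} = 15$
$j = 0$
$\left(2919 + 2155\right) + \left(j + 9\right) C{\left(1,3 \right)} = \left(2919 + 2155\right) + \left(0 + 9\right) 15 = 5074 + 9 \cdot 15 = 5074 + 135 = 5209$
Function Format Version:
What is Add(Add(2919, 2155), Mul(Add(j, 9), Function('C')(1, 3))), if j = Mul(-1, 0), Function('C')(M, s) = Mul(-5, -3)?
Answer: 5209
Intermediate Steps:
Function('C')(M, s) = 15
j = 0
Add(Add(2919, 2155), Mul(Add(j, 9), Function('C')(1, 3))) = Add(Add(2919, 2155), Mul(Add(0, 9), 15)) = Add(5074, Mul(9, 15)) = Add(5074, 135) = 5209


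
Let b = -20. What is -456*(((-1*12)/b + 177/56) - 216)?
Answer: 3387339/35 ≈ 96781.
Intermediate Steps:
-456*(((-1*12)/b + 177/56) - 216) = -456*((-1*12/(-20) + 177/56) - 216) = -456*((-12*(-1/20) + 177*(1/56)) - 216) = -456*((⅗ + 177/56) - 216) = -456*(1053/280 - 216) = -456*(-59427/280) = 3387339/35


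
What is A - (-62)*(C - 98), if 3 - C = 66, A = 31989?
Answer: 22007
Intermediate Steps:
C = -63 (C = 3 - 1*66 = 3 - 66 = -63)
A - (-62)*(C - 98) = 31989 - (-62)*(-63 - 98) = 31989 - (-62)*(-161) = 31989 - 1*9982 = 31989 - 9982 = 22007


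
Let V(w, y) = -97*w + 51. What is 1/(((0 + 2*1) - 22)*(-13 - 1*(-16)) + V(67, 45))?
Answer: -1/6508 ≈ -0.00015366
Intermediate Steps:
V(w, y) = 51 - 97*w
1/(((0 + 2*1) - 22)*(-13 - 1*(-16)) + V(67, 45)) = 1/(((0 + 2*1) - 22)*(-13 - 1*(-16)) + (51 - 97*67)) = 1/(((0 + 2) - 22)*(-13 + 16) + (51 - 6499)) = 1/((2 - 22)*3 - 6448) = 1/(-20*3 - 6448) = 1/(-60 - 6448) = 1/(-6508) = -1/6508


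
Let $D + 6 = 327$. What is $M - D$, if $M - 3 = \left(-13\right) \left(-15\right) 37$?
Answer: $6897$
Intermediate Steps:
$D = 321$ ($D = -6 + 327 = 321$)
$M = 7218$ ($M = 3 + \left(-13\right) \left(-15\right) 37 = 3 + 195 \cdot 37 = 3 + 7215 = 7218$)
$M - D = 7218 - 321 = 6897$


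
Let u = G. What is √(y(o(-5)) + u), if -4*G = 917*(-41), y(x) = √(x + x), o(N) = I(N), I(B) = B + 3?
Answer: √(37597 + 8*I)/2 ≈ 96.95 + 0.010315*I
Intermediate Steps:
I(B) = 3 + B
o(N) = 3 + N
y(x) = √2*√x (y(x) = √(2*x) = √2*√x)
G = 37597/4 (G = -917*(-41)/4 = -¼*(-37597) = 37597/4 ≈ 9399.3)
u = 37597/4 ≈ 9399.3
√(y(o(-5)) + u) = √(√2*√(3 - 5) + 37597/4) = √(√2*√(-2) + 37597/4) = √(√2*(I*√2) + 37597/4) = √(2*I + 37597/4) = √(37597/4 + 2*I)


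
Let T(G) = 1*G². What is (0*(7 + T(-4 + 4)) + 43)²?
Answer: 1849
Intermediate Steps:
T(G) = G²
(0*(7 + T(-4 + 4)) + 43)² = (0*(7 + (-4 + 4)²) + 43)² = (0*(7 + 0²) + 43)² = (0*(7 + 0) + 43)² = (0*7 + 43)² = (0 + 43)² = 43² = 1849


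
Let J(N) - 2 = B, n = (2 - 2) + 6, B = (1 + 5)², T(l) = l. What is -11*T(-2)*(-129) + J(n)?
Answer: -2800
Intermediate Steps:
B = 36 (B = 6² = 36)
n = 6 (n = 0 + 6 = 6)
J(N) = 38 (J(N) = 2 + 36 = 38)
-11*T(-2)*(-129) + J(n) = -11*(-2)*(-129) + 38 = 22*(-129) + 38 = -2838 + 38 = -2800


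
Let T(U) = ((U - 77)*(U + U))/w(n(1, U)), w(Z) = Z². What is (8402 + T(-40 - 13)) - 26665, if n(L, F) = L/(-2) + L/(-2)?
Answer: -4483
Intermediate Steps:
n(L, F) = -L (n(L, F) = L*(-½) + L*(-½) = -L/2 - L/2 = -L)
T(U) = 2*U*(-77 + U) (T(U) = ((U - 77)*(U + U))/((-1*1)²) = ((-77 + U)*(2*U))/((-1)²) = (2*U*(-77 + U))/1 = (2*U*(-77 + U))*1 = 2*U*(-77 + U))
(8402 + T(-40 - 13)) - 26665 = (8402 + 2*(-40 - 13)*(-77 + (-40 - 13))) - 26665 = (8402 + 2*(-53)*(-77 - 53)) - 26665 = (8402 + 2*(-53)*(-130)) - 26665 = (8402 + 13780) - 26665 = 22182 - 26665 = -4483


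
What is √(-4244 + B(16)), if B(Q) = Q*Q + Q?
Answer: 2*I*√993 ≈ 63.024*I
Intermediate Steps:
B(Q) = Q + Q² (B(Q) = Q² + Q = Q + Q²)
√(-4244 + B(16)) = √(-4244 + 16*(1 + 16)) = √(-4244 + 16*17) = √(-4244 + 272) = √(-3972) = 2*I*√993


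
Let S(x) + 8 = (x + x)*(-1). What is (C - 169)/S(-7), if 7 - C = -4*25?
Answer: -31/3 ≈ -10.333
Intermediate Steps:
S(x) = -8 - 2*x (S(x) = -8 + (x + x)*(-1) = -8 + (2*x)*(-1) = -8 - 2*x)
C = 107 (C = 7 - (-4)*25 = 7 - 1*(-100) = 7 + 100 = 107)
(C - 169)/S(-7) = (107 - 169)/(-8 - 2*(-7)) = -62/(-8 + 14) = -62/6 = -62*⅙ = -31/3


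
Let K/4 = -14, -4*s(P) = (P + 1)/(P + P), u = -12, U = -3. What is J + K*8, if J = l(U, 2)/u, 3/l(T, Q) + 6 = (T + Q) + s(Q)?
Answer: -51516/115 ≈ -447.97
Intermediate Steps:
s(P) = -(1 + P)/(8*P) (s(P) = -(P + 1)/(4*(P + P)) = -(1 + P)/(4*(2*P)) = -(1 + P)*1/(2*P)/4 = -(1 + P)/(8*P))
K = -56 (K = 4*(-14) = -56)
l(T, Q) = 3/(-6 + Q + T + (-1 - Q)/(8*Q)) (l(T, Q) = 3/(-6 + ((T + Q) + (-1 - Q)/(8*Q))) = 3/(-6 + ((Q + T) + (-1 - Q)/(8*Q))) = 3/(-6 + (Q + T + (-1 - Q)/(8*Q))) = 3/(-6 + Q + T + (-1 - Q)/(8*Q)))
J = 4/115 (J = (24*2/(-1 - 1*2 + 8*2*(-6 + 2 - 3)))/(-12) = (24*2/(-1 - 2 + 8*2*(-7)))*(-1/12) = (24*2/(-1 - 2 - 112))*(-1/12) = (24*2/(-115))*(-1/12) = (24*2*(-1/115))*(-1/12) = -48/115*(-1/12) = 4/115 ≈ 0.034783)
J + K*8 = 4/115 - 56*8 = 4/115 - 448 = -51516/115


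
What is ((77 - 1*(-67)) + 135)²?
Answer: 77841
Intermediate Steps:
((77 - 1*(-67)) + 135)² = ((77 + 67) + 135)² = (144 + 135)² = 279² = 77841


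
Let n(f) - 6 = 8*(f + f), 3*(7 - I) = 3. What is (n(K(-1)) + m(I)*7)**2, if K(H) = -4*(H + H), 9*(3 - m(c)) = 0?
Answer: 24025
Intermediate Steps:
I = 6 (I = 7 - 1/3*3 = 7 - 1 = 6)
m(c) = 3 (m(c) = 3 - 1/9*0 = 3 + 0 = 3)
K(H) = -8*H
n(f) = 6 + 16*f (n(f) = 6 + 8*(f + f) = 6 + 8*(2*f) = 6 + 16*f)
(n(K(-1)) + m(I)*7)**2 = ((6 + 16*(-8*(-1))) + 3*7)**2 = ((6 + 16*8) + 21)**2 = ((6 + 128) + 21)**2 = (134 + 21)**2 = 155**2 = 24025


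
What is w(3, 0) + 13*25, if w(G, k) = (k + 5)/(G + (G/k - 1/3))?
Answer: 325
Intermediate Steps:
w(G, k) = (5 + k)/(-⅓ + G + G/k) (w(G, k) = (5 + k)/(G + (G/k - 1*⅓)) = (5 + k)/(G + (G/k - ⅓)) = (5 + k)/(G + (-⅓ + G/k)) = (5 + k)/(-⅓ + G + G/k))
w(3, 0) + 13*25 = 3*0*(5 + 0)/(-1*0 + 3*3 + 3*3*0) + 13*25 = 3*0*5/(0 + 9 + 0) + 325 = 3*0*5/9 + 325 = 3*0*(⅑)*5 + 325 = 0 + 325 = 325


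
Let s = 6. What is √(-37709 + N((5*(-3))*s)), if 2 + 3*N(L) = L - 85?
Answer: 2*I*√9442 ≈ 194.34*I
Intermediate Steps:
N(L) = -29 + L/3 (N(L) = -⅔ + (L - 85)/3 = -⅔ + (-85 + L)/3 = -⅔ + (-85/3 + L/3) = -29 + L/3)
√(-37709 + N((5*(-3))*s)) = √(-37709 + (-29 + ((5*(-3))*6)/3)) = √(-37709 + (-29 + (-15*6)/3)) = √(-37709 + (-29 + (⅓)*(-90))) = √(-37709 + (-29 - 30)) = √(-37709 - 59) = √(-37768) = 2*I*√9442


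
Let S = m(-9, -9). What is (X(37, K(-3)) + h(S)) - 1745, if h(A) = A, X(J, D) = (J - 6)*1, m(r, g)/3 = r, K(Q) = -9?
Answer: -1741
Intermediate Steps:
m(r, g) = 3*r
S = -27 (S = 3*(-9) = -27)
X(J, D) = -6 + J (X(J, D) = (-6 + J)*1 = -6 + J)
(X(37, K(-3)) + h(S)) - 1745 = ((-6 + 37) - 27) - 1745 = (31 - 27) - 1745 = 4 - 1745 = -1741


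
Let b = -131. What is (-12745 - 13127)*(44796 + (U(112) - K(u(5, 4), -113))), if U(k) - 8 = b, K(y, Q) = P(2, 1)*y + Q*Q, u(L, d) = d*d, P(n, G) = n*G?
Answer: -824592384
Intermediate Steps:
P(n, G) = G*n
u(L, d) = d²
K(y, Q) = Q² + 2*y (K(y, Q) = (1*2)*y + Q*Q = 2*y + Q² = Q² + 2*y)
U(k) = -123 (U(k) = 8 - 131 = -123)
(-12745 - 13127)*(44796 + (U(112) - K(u(5, 4), -113))) = (-12745 - 13127)*(44796 + (-123 - ((-113)² + 2*4²))) = -25872*(44796 + (-123 - (12769 + 2*16))) = -25872*(44796 + (-123 - (12769 + 32))) = -25872*(44796 + (-123 - 1*12801)) = -25872*(44796 + (-123 - 12801)) = -25872*(44796 - 12924) = -25872*31872 = -824592384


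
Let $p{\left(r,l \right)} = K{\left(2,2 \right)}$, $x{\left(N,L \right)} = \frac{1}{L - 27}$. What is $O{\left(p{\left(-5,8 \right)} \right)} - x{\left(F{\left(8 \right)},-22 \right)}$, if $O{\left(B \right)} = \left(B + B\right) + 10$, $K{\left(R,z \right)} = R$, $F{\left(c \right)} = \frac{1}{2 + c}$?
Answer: $\frac{687}{49} \approx 14.02$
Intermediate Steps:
$x{\left(N,L \right)} = \frac{1}{-27 + L}$
$p{\left(r,l \right)} = 2$
$O{\left(B \right)} = 10 + 2 B$ ($O{\left(B \right)} = 2 B + 10 = 10 + 2 B$)
$O{\left(p{\left(-5,8 \right)} \right)} - x{\left(F{\left(8 \right)},-22 \right)} = \left(10 + 2 \cdot 2\right) - \frac{1}{-27 - 22} = \left(10 + 4\right) - \frac{1}{-49} = 14 - - \frac{1}{49} = 14 + \frac{1}{49} = \frac{687}{49}$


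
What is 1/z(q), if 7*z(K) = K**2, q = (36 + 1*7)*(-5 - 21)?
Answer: 7/1249924 ≈ 5.6003e-6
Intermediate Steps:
q = -1118 (q = (36 + 7)*(-26) = 43*(-26) = -1118)
z(K) = K**2/7
1/z(q) = 1/((1/7)*(-1118)**2) = 1/((1/7)*1249924) = 1/(1249924/7) = 7/1249924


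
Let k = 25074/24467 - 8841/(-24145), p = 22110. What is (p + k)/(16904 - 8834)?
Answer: 4354143527709/1589132873350 ≈ 2.7399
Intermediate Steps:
k = 821724477/590755715 (k = 25074*(1/24467) - 8841*(-1/24145) = 25074/24467 + 8841/24145 = 821724477/590755715 ≈ 1.3910)
(p + k)/(16904 - 8834) = (22110 + 821724477/590755715)/(16904 - 8834) = (13062430583127/590755715)/8070 = (13062430583127/590755715)*(1/8070) = 4354143527709/1589132873350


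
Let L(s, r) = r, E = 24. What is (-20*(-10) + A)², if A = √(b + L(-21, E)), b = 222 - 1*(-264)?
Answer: (200 + √510)² ≈ 49543.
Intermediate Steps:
b = 486 (b = 222 + 264 = 486)
A = √510 (A = √(486 + 24) = √510 ≈ 22.583)
(-20*(-10) + A)² = (-20*(-10) + √510)² = (200 + √510)²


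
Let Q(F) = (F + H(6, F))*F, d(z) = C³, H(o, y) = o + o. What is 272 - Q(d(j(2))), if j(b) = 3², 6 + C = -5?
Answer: -1755317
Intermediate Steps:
C = -11 (C = -6 - 5 = -11)
H(o, y) = 2*o
j(b) = 9
d(z) = -1331 (d(z) = (-11)³ = -1331)
Q(F) = F*(12 + F) (Q(F) = (F + 2*6)*F = (F + 12)*F = (12 + F)*F = F*(12 + F))
272 - Q(d(j(2))) = 272 - (-1331)*(12 - 1331) = 272 - (-1331)*(-1319) = 272 - 1*1755589 = 272 - 1755589 = -1755317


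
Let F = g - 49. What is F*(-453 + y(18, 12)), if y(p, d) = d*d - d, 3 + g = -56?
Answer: 34668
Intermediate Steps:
g = -59 (g = -3 - 56 = -59)
y(p, d) = d**2 - d
F = -108 (F = -59 - 49 = -108)
F*(-453 + y(18, 12)) = -108*(-453 + 12*(-1 + 12)) = -108*(-453 + 12*11) = -108*(-453 + 132) = -108*(-321) = 34668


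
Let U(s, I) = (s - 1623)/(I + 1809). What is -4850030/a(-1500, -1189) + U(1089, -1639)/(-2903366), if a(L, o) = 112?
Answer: -299230009263349/6910011080 ≈ -43304.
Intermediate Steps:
U(s, I) = (-1623 + s)/(1809 + I)
-4850030/a(-1500, -1189) + U(1089, -1639)/(-2903366) = -4850030/112 + ((-1623 + 1089)/(1809 - 1639))/(-2903366) = -4850030*1/112 + (-534/170)*(-1/2903366) = -2425015/56 + ((1/170)*(-534))*(-1/2903366) = -2425015/56 - 267/85*(-1/2903366) = -2425015/56 + 267/246786110 = -299230009263349/6910011080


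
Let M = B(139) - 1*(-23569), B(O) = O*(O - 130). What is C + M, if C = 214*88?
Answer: 43652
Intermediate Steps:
B(O) = O*(-130 + O)
C = 18832
M = 24820 (M = 139*(-130 + 139) - 1*(-23569) = 139*9 + 23569 = 1251 + 23569 = 24820)
C + M = 18832 + 24820 = 43652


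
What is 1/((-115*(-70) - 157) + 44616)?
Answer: 1/52509 ≈ 1.9044e-5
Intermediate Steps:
1/((-115*(-70) - 157) + 44616) = 1/((8050 - 157) + 44616) = 1/(7893 + 44616) = 1/52509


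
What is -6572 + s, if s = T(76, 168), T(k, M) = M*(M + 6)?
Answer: 22660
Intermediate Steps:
T(k, M) = M*(6 + M)
s = 29232 (s = 168*(6 + 168) = 168*174 = 29232)
-6572 + s = -6572 + 29232 = 22660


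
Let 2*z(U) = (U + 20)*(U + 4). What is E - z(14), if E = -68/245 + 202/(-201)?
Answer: -15132128/49245 ≈ -307.28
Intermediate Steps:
z(U) = (4 + U)*(20 + U)/2 (z(U) = ((U + 20)*(U + 4))/2 = ((20 + U)*(4 + U))/2 = ((4 + U)*(20 + U))/2 = (4 + U)*(20 + U)/2)
E = -63158/49245 (E = -68*1/245 + 202*(-1/201) = -68/245 - 202/201 = -63158/49245 ≈ -1.2825)
E - z(14) = -63158/49245 - (40 + (½)*14² + 12*14) = -63158/49245 - (40 + (½)*196 + 168) = -63158/49245 - (40 + 98 + 168) = -63158/49245 - 1*306 = -63158/49245 - 306 = -15132128/49245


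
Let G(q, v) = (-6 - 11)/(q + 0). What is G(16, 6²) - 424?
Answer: -6801/16 ≈ -425.06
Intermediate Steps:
G(q, v) = -17/q
G(16, 6²) - 424 = -17/16 - 424 = -6801/16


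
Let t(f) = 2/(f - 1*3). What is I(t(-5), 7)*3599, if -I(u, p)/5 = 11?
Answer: -197945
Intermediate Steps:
t(f) = 2/(-3 + f) (t(f) = 2/(f - 3) = 2/(-3 + f))
I(u, p) = -55 (I(u, p) = -5*11 = -55)
I(t(-5), 7)*3599 = -55*3599 = -197945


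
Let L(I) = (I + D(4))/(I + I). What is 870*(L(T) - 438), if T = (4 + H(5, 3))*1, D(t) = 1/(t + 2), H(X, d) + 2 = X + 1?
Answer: -6089855/16 ≈ -3.8062e+5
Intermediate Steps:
H(X, d) = -1 + X (H(X, d) = -2 + (X + 1) = -2 + (1 + X) = -1 + X)
D(t) = 1/(2 + t)
T = 8 (T = (4 + (-1 + 5))*1 = (4 + 4)*1 = 8*1 = 8)
L(I) = (1/6 + I)/(2*I) (L(I) = (I + 1/(2 + 4))/(I + I) = (I + 1/6)/((2*I)) = (I + 1/6)*(1/(2*I)) = (1/6 + I)*(1/(2*I)) = (1/6 + I)/(2*I))
870*(L(T) - 438) = 870*((1/12)*(1 + 6*8)/8 - 438) = 870*((1/12)*(1/8)*(1 + 48) - 438) = 870*((1/12)*(1/8)*49 - 438) = 870*(49/96 - 438) = 870*(-41999/96) = -6089855/16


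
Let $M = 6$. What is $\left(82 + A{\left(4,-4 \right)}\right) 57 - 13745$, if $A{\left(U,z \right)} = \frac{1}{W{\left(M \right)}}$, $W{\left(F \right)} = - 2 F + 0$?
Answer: $- \frac{36303}{4} \approx -9075.8$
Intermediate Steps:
$W{\left(F \right)} = - 2 F$
$A{\left(U,z \right)} = - \frac{1}{12}$ ($A{\left(U,z \right)} = \frac{1}{\left(-2\right) 6} = \frac{1}{-12} = - \frac{1}{12}$)
$\left(82 + A{\left(4,-4 \right)}\right) 57 - 13745 = \left(82 - \frac{1}{12}\right) 57 - 13745 = \frac{983}{12} \cdot 57 - 13745 = \frac{18677}{4} - 13745 = - \frac{36303}{4}$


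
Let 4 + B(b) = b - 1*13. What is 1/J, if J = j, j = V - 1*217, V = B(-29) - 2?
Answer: -1/265 ≈ -0.0037736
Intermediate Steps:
B(b) = -17 + b (B(b) = -4 + (b - 1*13) = -4 + (b - 13) = -4 + (-13 + b) = -17 + b)
V = -48 (V = (-17 - 29) - 2 = -46 - 2 = -48)
j = -265 (j = -48 - 1*217 = -48 - 217 = -265)
J = -265
1/J = 1/(-265) = -1/265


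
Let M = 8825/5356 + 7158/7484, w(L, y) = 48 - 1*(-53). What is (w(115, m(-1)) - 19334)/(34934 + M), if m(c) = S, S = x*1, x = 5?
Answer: -192735354708/350102365121 ≈ -0.55051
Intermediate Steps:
S = 5 (S = 5*1 = 5)
m(c) = 5
w(L, y) = 101 (w(L, y) = 48 + 53 = 101)
M = 26096137/10021076 (M = 8825*(1/5356) + 7158*(1/7484) = 8825/5356 + 3579/3742 = 26096137/10021076 ≈ 2.6041)
(w(115, m(-1)) - 19334)/(34934 + M) = (101 - 19334)/(34934 + 26096137/10021076) = -19233/350102365121/10021076 = -19233*10021076/350102365121 = -192735354708/350102365121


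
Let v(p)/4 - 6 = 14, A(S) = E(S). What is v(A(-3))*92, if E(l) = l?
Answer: 7360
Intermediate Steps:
A(S) = S
v(p) = 80 (v(p) = 24 + 4*14 = 24 + 56 = 80)
v(A(-3))*92 = 80*92 = 7360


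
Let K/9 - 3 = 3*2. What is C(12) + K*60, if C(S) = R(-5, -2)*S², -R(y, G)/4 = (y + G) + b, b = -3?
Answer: 10620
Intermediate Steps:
K = 81 (K = 27 + 9*(3*2) = 27 + 9*6 = 27 + 54 = 81)
R(y, G) = 12 - 4*G - 4*y (R(y, G) = -4*((y + G) - 3) = -4*((G + y) - 3) = -4*(-3 + G + y) = 12 - 4*G - 4*y)
C(S) = 40*S² (C(S) = (12 - 4*(-2) - 4*(-5))*S² = (12 + 8 + 20)*S² = 40*S²)
C(12) + K*60 = 40*12² + 81*60 = 40*144 + 4860 = 5760 + 4860 = 10620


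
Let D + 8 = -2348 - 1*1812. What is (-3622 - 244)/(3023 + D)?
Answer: 3866/1145 ≈ 3.3764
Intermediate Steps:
D = -4168 (D = -8 + (-2348 - 1*1812) = -8 + (-2348 - 1812) = -8 - 4160 = -4168)
(-3622 - 244)/(3023 + D) = (-3622 - 244)/(3023 - 4168) = -3866/(-1145) = -3866*(-1/1145) = 3866/1145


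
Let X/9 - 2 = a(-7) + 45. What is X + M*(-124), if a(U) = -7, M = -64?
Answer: 8296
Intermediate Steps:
X = 360 (X = 18 + 9*(-7 + 45) = 18 + 9*38 = 18 + 342 = 360)
X + M*(-124) = 360 - 64*(-124) = 360 + 7936 = 8296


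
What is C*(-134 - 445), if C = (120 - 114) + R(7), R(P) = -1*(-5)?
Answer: -6369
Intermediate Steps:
R(P) = 5
C = 11 (C = (120 - 114) + 5 = 6 + 5 = 11)
C*(-134 - 445) = 11*(-134 - 445) = 11*(-579) = -6369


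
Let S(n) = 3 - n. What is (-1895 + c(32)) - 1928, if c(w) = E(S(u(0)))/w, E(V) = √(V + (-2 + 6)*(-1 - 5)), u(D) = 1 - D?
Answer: -3823 + I*√22/32 ≈ -3823.0 + 0.14658*I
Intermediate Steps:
E(V) = √(-24 + V) (E(V) = √(V + 4*(-6)) = √(V - 24) = √(-24 + V))
c(w) = I*√22/w (c(w) = √(-24 + (3 - (1 - 1*0)))/w = √(-24 + (3 - (1 + 0)))/w = √(-24 + (3 - 1*1))/w = √(-24 + (3 - 1))/w = √(-24 + 2)/w = √(-22)/w = (I*√22)/w = I*√22/w)
(-1895 + c(32)) - 1928 = (-1895 + I*√22/32) - 1928 = -3823 + I*√22/32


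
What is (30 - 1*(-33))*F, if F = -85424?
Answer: -5381712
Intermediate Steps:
(30 - 1*(-33))*F = (30 - 1*(-33))*(-85424) = (30 + 33)*(-85424) = 63*(-85424) = -5381712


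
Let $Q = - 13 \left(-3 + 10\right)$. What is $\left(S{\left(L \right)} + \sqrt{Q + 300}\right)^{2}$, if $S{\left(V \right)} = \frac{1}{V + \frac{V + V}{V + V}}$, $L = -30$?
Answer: $\frac{175770}{841} - \frac{2 \sqrt{209}}{29} \approx 208.0$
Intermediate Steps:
$Q = -91$ ($Q = \left(-13\right) 7 = -91$)
$S{\left(V \right)} = \frac{1}{1 + V}$ ($S{\left(V \right)} = \frac{1}{V + \frac{2 V}{2 V}} = \frac{1}{V + 2 V \frac{1}{2 V}} = \frac{1}{V + 1} = \frac{1}{1 + V}$)
$\left(S{\left(L \right)} + \sqrt{Q + 300}\right)^{2} = \left(\frac{1}{1 - 30} + \sqrt{-91 + 300}\right)^{2} = \left(\frac{1}{-29} + \sqrt{209}\right)^{2} = \left(- \frac{1}{29} + \sqrt{209}\right)^{2}$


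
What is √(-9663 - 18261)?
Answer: 2*I*√6981 ≈ 167.1*I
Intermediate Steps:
√(-9663 - 18261) = √(-27924) = 2*I*√6981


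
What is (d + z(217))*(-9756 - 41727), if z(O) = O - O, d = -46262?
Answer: 2381706546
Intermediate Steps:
z(O) = 0
(d + z(217))*(-9756 - 41727) = (-46262 + 0)*(-9756 - 41727) = -46262*(-51483) = 2381706546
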